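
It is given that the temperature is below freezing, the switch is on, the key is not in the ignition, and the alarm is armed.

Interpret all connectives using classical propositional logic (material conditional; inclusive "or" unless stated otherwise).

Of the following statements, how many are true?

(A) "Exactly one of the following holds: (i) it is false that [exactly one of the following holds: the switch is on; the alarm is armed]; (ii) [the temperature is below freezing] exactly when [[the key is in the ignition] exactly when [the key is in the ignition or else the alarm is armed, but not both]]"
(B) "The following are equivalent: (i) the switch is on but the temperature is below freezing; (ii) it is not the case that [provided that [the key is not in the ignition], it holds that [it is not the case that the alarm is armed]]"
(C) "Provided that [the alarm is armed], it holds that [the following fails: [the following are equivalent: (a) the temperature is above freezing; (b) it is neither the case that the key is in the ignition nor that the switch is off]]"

3

Let Q = "the switch is on" (T), S = "the alarm is armed" (T), P = "the temperature is below freezing" (T), R = "the key is in the ignition" (F).

(A): In symbols: ¬(Q ⊕ S) ⊕ (P ↔ (R ↔ (R ⊕ S)))

Q ⊕ S = T ⊕ T = F
¬(Q ⊕ S) = ¬F = T
R ⊕ S = F ⊕ T = T
R ↔ (R ⊕ S) = F ↔ T = F
P ↔ (R ↔ (R ⊕ S)) = T ↔ F = F
¬(Q ⊕ S) ⊕ (P ↔ (R ↔ (R ⊕ S))) = T ⊕ F = T
Thus (A) is true.

(B): This is (Q ∧ P) ↔ ¬(¬R → ¬S).

Q ∧ P = T ∧ T = T
¬R = ¬F = T
¬S = ¬T = F
¬R → ¬S = T → F = F
¬(¬R → ¬S) = ¬F = T
(Q ∧ P) ↔ ¬(¬R → ¬S) = T ↔ T = T
So (B) is true.

(C): In symbols: S → ¬(¬P ↔ (R ↓ ¬Q))

¬P = ¬T = F
¬Q = ¬T = F
R ↓ ¬Q = F ↓ F = T
¬P ↔ (R ↓ ¬Q) = F ↔ T = F
¬(¬P ↔ (R ↓ ¬Q)) = ¬F = T
S → ¬(¬P ↔ (R ↓ ¬Q)) = T → T = T
Hence (C) is true.

True statements: 3.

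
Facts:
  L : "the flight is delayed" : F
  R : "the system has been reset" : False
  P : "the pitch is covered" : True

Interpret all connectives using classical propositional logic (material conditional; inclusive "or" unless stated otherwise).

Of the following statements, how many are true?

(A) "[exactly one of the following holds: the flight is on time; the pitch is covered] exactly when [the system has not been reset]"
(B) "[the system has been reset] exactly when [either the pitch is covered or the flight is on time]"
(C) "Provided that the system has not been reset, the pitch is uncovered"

(A): Parsed as (~L xor P) <-> ~R

~L = ~F = T
~L xor P = T xor T = F
~R = ~F = T
(~L xor P) <-> ~R = F <-> T = F
Thus (A) is false.

(B): In symbols: R <-> (P | ~L)

~L = ~F = T
P | ~L = T | T = T
R <-> (P | ~L) = F <-> T = F
Thus (B) is false.

(C): This is ~R -> ~P.

~R = ~F = T
~P = ~T = F
~R -> ~P = T -> F = F
So (C) is false.

True statements: 0 (none).

0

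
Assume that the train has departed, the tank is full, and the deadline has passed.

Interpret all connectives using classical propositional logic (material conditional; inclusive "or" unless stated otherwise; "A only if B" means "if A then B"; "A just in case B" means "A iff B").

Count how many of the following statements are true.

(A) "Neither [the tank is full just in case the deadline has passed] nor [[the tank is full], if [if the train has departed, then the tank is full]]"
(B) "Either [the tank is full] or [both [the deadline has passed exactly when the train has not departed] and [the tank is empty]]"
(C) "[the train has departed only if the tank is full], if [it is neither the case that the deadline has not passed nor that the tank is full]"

Let G = "the tank is full" (T), H = "the deadline has passed" (T), D = "the train has departed" (T).

(A): Parsed as (G ↔ H) ↓ ((D → G) → G)

G ↔ H = T ↔ T = T
D → G = T → T = T
(D → G) → G = T → T = T
(G ↔ H) ↓ ((D → G) → G) = T ↓ T = F
So (A) is false.

(B): In symbols: G ∨ ((H ↔ ¬D) ∧ ¬G)

¬D = ¬T = F
H ↔ ¬D = T ↔ F = F
¬G = ¬T = F
(H ↔ ¬D) ∧ ¬G = F ∧ F = F
G ∨ ((H ↔ ¬D) ∧ ¬G) = T ∨ F = T
Hence (B) is true.

(C): Parsed as (¬H ↓ G) → (D → G)

¬H = ¬T = F
¬H ↓ G = F ↓ T = F
D → G = T → T = T
(¬H ↓ G) → (D → G) = F → T = T
So (C) is true.

2 of the 3 statements are true ((B), (C)).

2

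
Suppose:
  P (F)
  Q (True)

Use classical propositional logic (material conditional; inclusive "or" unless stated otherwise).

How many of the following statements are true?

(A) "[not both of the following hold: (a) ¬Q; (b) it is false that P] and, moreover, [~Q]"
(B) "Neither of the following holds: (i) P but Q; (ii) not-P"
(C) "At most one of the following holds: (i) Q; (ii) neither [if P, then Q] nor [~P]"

1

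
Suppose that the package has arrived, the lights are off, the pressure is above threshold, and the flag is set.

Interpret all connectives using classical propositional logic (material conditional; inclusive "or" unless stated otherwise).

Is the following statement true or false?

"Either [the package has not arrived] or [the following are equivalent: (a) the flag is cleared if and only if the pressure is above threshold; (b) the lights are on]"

true

Let P = "the package has arrived" (True), S = "the flag is set" (True), R = "the pressure is above threshold" (True), Q = "the lights are on" (False).
In symbols: not P or ((not S iff R) iff Q)

not P = not True = False
not S = not True = False
not S iff R = False iff True = False
(not S iff R) iff Q = False iff False = True
not P or ((not S iff R) iff Q) = False or True = True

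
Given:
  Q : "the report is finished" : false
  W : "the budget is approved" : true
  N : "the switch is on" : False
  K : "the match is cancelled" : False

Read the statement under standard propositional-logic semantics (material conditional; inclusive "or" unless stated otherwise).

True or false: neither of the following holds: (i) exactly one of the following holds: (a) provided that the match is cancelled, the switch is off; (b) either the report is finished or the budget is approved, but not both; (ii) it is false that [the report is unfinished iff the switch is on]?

This is ((K -> ~N) xor (Q xor W)) nor ~(~Q <-> N).

~N = ~F = T
K -> ~N = F -> T = T
Q xor W = F xor T = T
(K -> ~N) xor (Q xor W) = T xor T = F
~Q = ~F = T
~Q <-> N = T <-> F = F
~(~Q <-> N) = ~F = T
((K -> ~N) xor (Q xor W)) nor ~(~Q <-> N) = F nor T = F

The statement is false.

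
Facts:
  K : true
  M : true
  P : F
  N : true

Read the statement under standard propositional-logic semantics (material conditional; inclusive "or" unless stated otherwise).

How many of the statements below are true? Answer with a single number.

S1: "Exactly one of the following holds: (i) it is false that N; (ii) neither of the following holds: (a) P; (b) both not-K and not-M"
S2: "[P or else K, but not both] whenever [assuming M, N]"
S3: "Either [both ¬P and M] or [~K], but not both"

3

S1: Parsed as ~N xor (P nor (~K & ~M))

~N = ~T = F
~K = ~T = F
~M = ~T = F
~K & ~M = F & F = F
P nor (~K & ~M) = F nor F = T
~N xor (P nor (~K & ~M)) = F xor T = T
So S1 is true.

S2: Formalization: (M -> N) -> (P xor K)

M -> N = T -> T = T
P xor K = F xor T = T
(M -> N) -> (P xor K) = T -> T = T
Thus S2 is true.

S3: This is (~P & M) xor ~K.

~P = ~F = T
~P & M = T & T = T
~K = ~T = F
(~P & M) xor ~K = T xor F = T
So S3 is true.

True statements: 3 (S1, S2, S3).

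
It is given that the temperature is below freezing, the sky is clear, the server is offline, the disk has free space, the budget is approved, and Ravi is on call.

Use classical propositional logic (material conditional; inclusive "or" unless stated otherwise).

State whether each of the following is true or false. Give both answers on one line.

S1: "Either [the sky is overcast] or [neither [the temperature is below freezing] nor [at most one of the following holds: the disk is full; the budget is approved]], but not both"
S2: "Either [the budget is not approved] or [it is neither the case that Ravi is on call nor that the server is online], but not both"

S1 false; S2 false

Let K = "the sky is overcast" (F), V = "the temperature is below freezing" (T), H = "the disk is full" (F), L = "the budget is approved" (T), D = "Ravi is on call" (T), N = "the server is online" (F).

S1: Parsed as K xor (V nor (H nand L))

H nand L = F nand T = T
V nor (H nand L) = T nor T = F
K xor (V nor (H nand L)) = F xor F = F
Thus S1 is false.

S2: Parsed as ~L xor (D nor N)

~L = ~T = F
D nor N = T nor F = F
~L xor (D nor N) = F xor F = F
Thus S2 is false.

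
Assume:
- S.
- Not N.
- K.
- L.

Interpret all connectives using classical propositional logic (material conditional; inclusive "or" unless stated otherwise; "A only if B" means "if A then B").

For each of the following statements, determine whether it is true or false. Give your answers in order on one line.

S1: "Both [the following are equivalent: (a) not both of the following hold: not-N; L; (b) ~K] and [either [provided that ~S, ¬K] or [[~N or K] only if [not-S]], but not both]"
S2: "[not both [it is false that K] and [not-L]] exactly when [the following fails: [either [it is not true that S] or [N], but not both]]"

S1: Formalization: ((~N nand L) <-> ~K) & ((~S -> ~K) xor ((~N | K) -> ~S))

~N = ~F = T
~N nand L = T nand T = F
~K = ~T = F
(~N nand L) <-> ~K = F <-> F = T
~S = ~T = F
~K = ~T = F
~S -> ~K = F -> F = T
~N = ~F = T
~N | K = T | T = T
~S = ~T = F
(~N | K) -> ~S = T -> F = F
(~S -> ~K) xor ((~N | K) -> ~S) = T xor F = T
((~N nand L) <-> ~K) & ((~S -> ~K) xor ((~N | K) -> ~S)) = T & T = T
Hence S1 is true.

S2: In symbols: (~K nand ~L) <-> ~(~S xor N)

~K = ~T = F
~L = ~T = F
~K nand ~L = F nand F = T
~S = ~T = F
~S xor N = F xor F = F
~(~S xor N) = ~F = T
(~K nand ~L) <-> ~(~S xor N) = T <-> T = T
Thus S2 is true.

S1 true / S2 true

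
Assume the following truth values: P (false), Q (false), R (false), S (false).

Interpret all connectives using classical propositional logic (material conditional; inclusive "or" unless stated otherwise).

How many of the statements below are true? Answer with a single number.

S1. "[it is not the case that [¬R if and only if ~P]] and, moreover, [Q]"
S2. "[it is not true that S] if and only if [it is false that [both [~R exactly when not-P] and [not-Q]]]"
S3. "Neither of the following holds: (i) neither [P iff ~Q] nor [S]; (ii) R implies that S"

0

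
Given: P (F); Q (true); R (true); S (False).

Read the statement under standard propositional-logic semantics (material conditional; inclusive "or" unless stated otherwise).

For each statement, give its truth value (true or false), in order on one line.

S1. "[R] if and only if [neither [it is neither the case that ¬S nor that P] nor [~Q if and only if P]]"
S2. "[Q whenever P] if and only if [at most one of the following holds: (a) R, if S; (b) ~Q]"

S1: In symbols: R ↔ ((¬S ↓ P) ↓ (¬Q ↔ P))

¬S = ¬F = T
¬S ↓ P = T ↓ F = F
¬Q = ¬T = F
¬Q ↔ P = F ↔ F = T
(¬S ↓ P) ↓ (¬Q ↔ P) = F ↓ T = F
R ↔ ((¬S ↓ P) ↓ (¬Q ↔ P)) = T ↔ F = F
Thus S1 is false.

S2: Parsed as (P → Q) ↔ ((S → R) ↑ ¬Q)

P → Q = F → T = T
S → R = F → T = T
¬Q = ¬T = F
(S → R) ↑ ¬Q = T ↑ F = T
(P → Q) ↔ ((S → R) ↑ ¬Q) = T ↔ T = T
Hence S2 is true.

S1 false; S2 true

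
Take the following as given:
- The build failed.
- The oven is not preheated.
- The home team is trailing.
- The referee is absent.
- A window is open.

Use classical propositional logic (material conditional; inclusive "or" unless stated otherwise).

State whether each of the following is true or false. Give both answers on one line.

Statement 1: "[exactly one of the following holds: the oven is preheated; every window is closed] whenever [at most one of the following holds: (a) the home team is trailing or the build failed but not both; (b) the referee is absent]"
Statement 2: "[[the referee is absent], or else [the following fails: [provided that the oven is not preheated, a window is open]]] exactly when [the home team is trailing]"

Statement 1 false / Statement 2 true

Let N = "the home team is leading" (F), S = "the build passed" (F), D = "the referee is present" (F), L = "the oven is preheated" (F), G = "a window is open" (T).

Statement 1: In symbols: ((~N xor ~S) nand ~D) -> (L xor ~G)

~N = ~F = T
~S = ~F = T
~N xor ~S = T xor T = F
~D = ~F = T
(~N xor ~S) nand ~D = F nand T = T
~G = ~T = F
L xor ~G = F xor F = F
((~N xor ~S) nand ~D) -> (L xor ~G) = T -> F = F
Thus Statement 1 is false.

Statement 2: This is (~D | ~(~L -> G)) <-> ~N.

~D = ~F = T
~L = ~F = T
~L -> G = T -> T = T
~(~L -> G) = ~T = F
~D | ~(~L -> G) = T | F = T
~N = ~F = T
(~D | ~(~L -> G)) <-> ~N = T <-> T = T
Hence Statement 2 is true.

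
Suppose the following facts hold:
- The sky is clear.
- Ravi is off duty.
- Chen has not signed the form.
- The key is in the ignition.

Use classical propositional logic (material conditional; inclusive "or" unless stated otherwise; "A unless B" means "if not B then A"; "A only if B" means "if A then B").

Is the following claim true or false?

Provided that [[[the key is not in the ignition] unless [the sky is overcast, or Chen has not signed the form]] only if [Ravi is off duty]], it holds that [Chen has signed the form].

Let L = "the key is in the ignition" (T), H = "the sky is overcast" (F), G = "Chen has signed the form" (F), N = "Ravi is on call" (F).
In symbols: ((¬L ∨ (H ∨ ¬G)) → ¬N) → G

¬L = ¬T = F
¬G = ¬F = T
H ∨ ¬G = F ∨ T = T
¬L ∨ (H ∨ ¬G) = F ∨ T = T
¬N = ¬F = T
(¬L ∨ (H ∨ ¬G)) → ¬N = T → T = T
((¬L ∨ (H ∨ ¬G)) → ¬N) → G = T → F = F

False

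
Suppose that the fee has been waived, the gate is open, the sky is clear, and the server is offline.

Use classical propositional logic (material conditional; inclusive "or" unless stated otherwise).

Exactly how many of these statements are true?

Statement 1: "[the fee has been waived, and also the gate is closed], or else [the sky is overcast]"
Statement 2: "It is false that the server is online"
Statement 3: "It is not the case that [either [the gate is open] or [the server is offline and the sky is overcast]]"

Let K = "the fee has been waived" (T), Q = "the gate is open" (T), G = "the sky is overcast" (F), D = "the server is online" (F).

Statement 1: In symbols: (K ∧ ¬Q) ∨ G

¬Q = ¬T = F
K ∧ ¬Q = T ∧ F = F
(K ∧ ¬Q) ∨ G = F ∨ F = F
Thus Statement 1 is false.

Statement 2: This is ¬D.

¬D = ¬F = T
Hence Statement 2 is true.

Statement 3: Formalization: ¬(Q ∨ (¬D ∧ G))

¬D = ¬F = T
¬D ∧ G = T ∧ F = F
Q ∨ (¬D ∧ G) = T ∨ F = T
¬(Q ∨ (¬D ∧ G)) = ¬T = F
So Statement 3 is false.

Count: 1.

1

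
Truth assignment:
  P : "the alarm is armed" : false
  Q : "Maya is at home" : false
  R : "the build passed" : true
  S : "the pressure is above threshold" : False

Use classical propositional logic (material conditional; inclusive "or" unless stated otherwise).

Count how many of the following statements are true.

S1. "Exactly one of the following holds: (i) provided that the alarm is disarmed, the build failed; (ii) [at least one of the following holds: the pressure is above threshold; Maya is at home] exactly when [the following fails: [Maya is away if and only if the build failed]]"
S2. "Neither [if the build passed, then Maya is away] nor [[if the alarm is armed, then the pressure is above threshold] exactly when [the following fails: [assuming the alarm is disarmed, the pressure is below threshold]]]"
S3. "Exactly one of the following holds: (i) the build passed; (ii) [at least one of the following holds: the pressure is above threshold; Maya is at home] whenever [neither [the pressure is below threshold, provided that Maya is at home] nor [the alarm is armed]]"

0

S1: In symbols: (~P -> ~R) xor ((S | Q) <-> ~(~Q <-> ~R))

~P = ~F = T
~R = ~T = F
~P -> ~R = T -> F = F
S | Q = F | F = F
~Q = ~F = T
~R = ~T = F
~Q <-> ~R = T <-> F = F
~(~Q <-> ~R) = ~F = T
(S | Q) <-> ~(~Q <-> ~R) = F <-> T = F
(~P -> ~R) xor ((S | Q) <-> ~(~Q <-> ~R)) = F xor F = F
Thus S1 is false.

S2: In symbols: (R -> ~Q) nor ((P -> S) <-> ~(~P -> ~S))

~Q = ~F = T
R -> ~Q = T -> T = T
P -> S = F -> F = T
~P = ~F = T
~S = ~F = T
~P -> ~S = T -> T = T
~(~P -> ~S) = ~T = F
(P -> S) <-> ~(~P -> ~S) = T <-> F = F
(R -> ~Q) nor ((P -> S) <-> ~(~P -> ~S)) = T nor F = F
Hence S2 is false.

S3: In symbols: R xor (((Q -> ~S) nor P) -> (S | Q))

~S = ~F = T
Q -> ~S = F -> T = T
(Q -> ~S) nor P = T nor F = F
S | Q = F | F = F
((Q -> ~S) nor P) -> (S | Q) = F -> F = T
R xor (((Q -> ~S) nor P) -> (S | Q)) = T xor T = F
So S3 is false.

True statements: 0 (none).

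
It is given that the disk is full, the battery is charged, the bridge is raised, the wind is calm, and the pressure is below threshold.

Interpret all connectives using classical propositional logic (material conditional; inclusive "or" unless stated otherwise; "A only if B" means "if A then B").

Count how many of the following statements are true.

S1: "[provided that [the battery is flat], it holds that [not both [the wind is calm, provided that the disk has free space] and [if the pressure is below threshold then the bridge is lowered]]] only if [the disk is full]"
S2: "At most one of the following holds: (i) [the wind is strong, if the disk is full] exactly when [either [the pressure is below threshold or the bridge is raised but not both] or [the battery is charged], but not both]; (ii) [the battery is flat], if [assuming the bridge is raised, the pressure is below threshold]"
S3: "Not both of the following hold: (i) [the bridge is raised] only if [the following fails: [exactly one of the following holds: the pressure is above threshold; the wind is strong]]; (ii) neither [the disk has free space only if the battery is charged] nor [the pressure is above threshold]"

Let L = "the battery is charged" (T), S = "the disk is full" (T), W = "the wind is strong" (F), V = "the pressure is above threshold" (F), R = "the bridge is raised" (T).

S1: Formalization: (¬L → ((¬S → ¬W) ↑ (¬V → ¬R))) → S

¬L = ¬T = F
¬S = ¬T = F
¬W = ¬F = T
¬S → ¬W = F → T = T
¬V = ¬F = T
¬R = ¬T = F
¬V → ¬R = T → F = F
(¬S → ¬W) ↑ (¬V → ¬R) = T ↑ F = T
¬L → ((¬S → ¬W) ↑ (¬V → ¬R)) = F → T = T
(¬L → ((¬S → ¬W) ↑ (¬V → ¬R))) → S = T → T = T
So S1 is true.

S2: Parsed as ((S → W) ↔ ((¬V ⊕ R) ⊕ L)) ↑ ((R → ¬V) → ¬L)

S → W = T → F = F
¬V = ¬F = T
¬V ⊕ R = T ⊕ T = F
(¬V ⊕ R) ⊕ L = F ⊕ T = T
(S → W) ↔ ((¬V ⊕ R) ⊕ L) = F ↔ T = F
¬V = ¬F = T
R → ¬V = T → T = T
¬L = ¬T = F
(R → ¬V) → ¬L = T → F = F
((S → W) ↔ ((¬V ⊕ R) ⊕ L)) ↑ ((R → ¬V) → ¬L) = F ↑ F = T
So S2 is true.

S3: Parsed as (R → ¬(V ⊕ W)) ↑ ((¬S → L) ↓ V)

V ⊕ W = F ⊕ F = F
¬(V ⊕ W) = ¬F = T
R → ¬(V ⊕ W) = T → T = T
¬S = ¬T = F
¬S → L = F → T = T
(¬S → L) ↓ V = T ↓ F = F
(R → ¬(V ⊕ W)) ↑ ((¬S → L) ↓ V) = T ↑ F = T
So S3 is true.

3 of the 3 statements are true.

3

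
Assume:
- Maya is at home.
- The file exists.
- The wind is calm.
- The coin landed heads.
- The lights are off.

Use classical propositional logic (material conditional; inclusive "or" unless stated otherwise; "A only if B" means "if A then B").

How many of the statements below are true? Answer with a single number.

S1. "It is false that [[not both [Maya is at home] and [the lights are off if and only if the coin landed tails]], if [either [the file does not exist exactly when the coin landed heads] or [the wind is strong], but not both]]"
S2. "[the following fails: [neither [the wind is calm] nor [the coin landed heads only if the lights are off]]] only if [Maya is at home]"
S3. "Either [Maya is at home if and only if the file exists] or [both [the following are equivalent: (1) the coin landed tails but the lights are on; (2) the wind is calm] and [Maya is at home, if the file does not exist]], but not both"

2

Let Q = "the file exists" (T), S = "the coin landed heads" (T), R = "the wind is strong" (F), P = "Maya is at home" (T), U = "the lights are on" (F).

S1: Formalization: ¬(((¬Q ↔ S) ⊕ R) → (P ↑ (¬U ↔ ¬S)))

¬Q = ¬T = F
¬Q ↔ S = F ↔ T = F
(¬Q ↔ S) ⊕ R = F ⊕ F = F
¬U = ¬F = T
¬S = ¬T = F
¬U ↔ ¬S = T ↔ F = F
P ↑ (¬U ↔ ¬S) = T ↑ F = T
((¬Q ↔ S) ⊕ R) → (P ↑ (¬U ↔ ¬S)) = F → T = T
¬(((¬Q ↔ S) ⊕ R) → (P ↑ (¬U ↔ ¬S))) = ¬T = F
Hence S1 is false.

S2: This is ¬(¬R ↓ (S → ¬U)) → P.

¬R = ¬F = T
¬U = ¬F = T
S → ¬U = T → T = T
¬R ↓ (S → ¬U) = T ↓ T = F
¬(¬R ↓ (S → ¬U)) = ¬F = T
¬(¬R ↓ (S → ¬U)) → P = T → T = T
So S2 is true.

S3: Parsed as (P ↔ Q) ⊕ (((¬S ∧ U) ↔ ¬R) ∧ (¬Q → P))

P ↔ Q = T ↔ T = T
¬S = ¬T = F
¬S ∧ U = F ∧ F = F
¬R = ¬F = T
(¬S ∧ U) ↔ ¬R = F ↔ T = F
¬Q = ¬T = F
¬Q → P = F → T = T
((¬S ∧ U) ↔ ¬R) ∧ (¬Q → P) = F ∧ T = F
(P ↔ Q) ⊕ (((¬S ∧ U) ↔ ¬R) ∧ (¬Q → P)) = T ⊕ F = T
Hence S3 is true.

2 of the 3 statements are true (S2, S3).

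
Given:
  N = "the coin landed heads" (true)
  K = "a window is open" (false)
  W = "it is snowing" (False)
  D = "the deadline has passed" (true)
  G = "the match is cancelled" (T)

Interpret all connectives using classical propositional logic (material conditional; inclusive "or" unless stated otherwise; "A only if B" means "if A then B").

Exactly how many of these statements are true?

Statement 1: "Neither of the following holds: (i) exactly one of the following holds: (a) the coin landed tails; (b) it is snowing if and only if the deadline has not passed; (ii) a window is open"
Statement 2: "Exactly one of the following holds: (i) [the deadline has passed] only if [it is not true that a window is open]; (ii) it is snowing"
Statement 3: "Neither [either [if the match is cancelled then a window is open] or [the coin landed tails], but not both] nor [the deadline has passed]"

Statement 1: Formalization: (not N xor (W iff not D)) nor K

not N = not True = False
not D = not True = False
W iff not D = False iff False = True
not N xor (W iff not D) = False xor True = True
(not N xor (W iff not D)) nor K = True nor False = False
So Statement 1 is false.

Statement 2: This is (D -> not K) xor W.

not K = not False = True
D -> not K = True -> True = True
(D -> not K) xor W = True xor False = True
So Statement 2 is true.

Statement 3: Parsed as ((G -> K) xor not N) nor D

G -> K = True -> False = False
not N = not True = False
(G -> K) xor not N = False xor False = False
((G -> K) xor not N) nor D = False nor True = False
So Statement 3 is false.

True statements: 1 (Statement 2).

1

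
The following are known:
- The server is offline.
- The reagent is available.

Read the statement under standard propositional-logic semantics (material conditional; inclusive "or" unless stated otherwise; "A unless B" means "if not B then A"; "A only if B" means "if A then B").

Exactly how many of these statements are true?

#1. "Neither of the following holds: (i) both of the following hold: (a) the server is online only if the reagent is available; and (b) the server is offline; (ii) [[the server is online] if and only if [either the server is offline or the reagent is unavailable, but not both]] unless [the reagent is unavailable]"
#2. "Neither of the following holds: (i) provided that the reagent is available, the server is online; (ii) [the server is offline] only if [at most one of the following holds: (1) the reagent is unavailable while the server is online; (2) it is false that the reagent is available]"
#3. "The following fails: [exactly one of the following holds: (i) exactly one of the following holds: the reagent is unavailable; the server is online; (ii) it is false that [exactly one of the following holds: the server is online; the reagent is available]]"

Let S = "the server is online" (F), M = "the reagent is available" (T).

#1: Formalization: ((S → M) ∧ ¬S) ↓ ((S ↔ (¬S ⊕ ¬M)) ∨ ¬M)

S → M = F → T = T
¬S = ¬F = T
(S → M) ∧ ¬S = T ∧ T = T
¬S = ¬F = T
¬M = ¬T = F
¬S ⊕ ¬M = T ⊕ F = T
S ↔ (¬S ⊕ ¬M) = F ↔ T = F
¬M = ¬T = F
(S ↔ (¬S ⊕ ¬M)) ∨ ¬M = F ∨ F = F
((S → M) ∧ ¬S) ↓ ((S ↔ (¬S ⊕ ¬M)) ∨ ¬M) = T ↓ F = F
Thus #1 is false.

#2: This is (M → S) ↓ (¬S → ((¬M ∧ S) ↑ ¬M)).

M → S = T → F = F
¬S = ¬F = T
¬M = ¬T = F
¬M ∧ S = F ∧ F = F
¬M = ¬T = F
(¬M ∧ S) ↑ ¬M = F ↑ F = T
¬S → ((¬M ∧ S) ↑ ¬M) = T → T = T
(M → S) ↓ (¬S → ((¬M ∧ S) ↑ ¬M)) = F ↓ T = F
Hence #2 is false.

#3: Formalization: ¬((¬M ⊕ S) ⊕ ¬(S ⊕ M))

¬M = ¬T = F
¬M ⊕ S = F ⊕ F = F
S ⊕ M = F ⊕ T = T
¬(S ⊕ M) = ¬T = F
(¬M ⊕ S) ⊕ ¬(S ⊕ M) = F ⊕ F = F
¬((¬M ⊕ S) ⊕ ¬(S ⊕ M)) = ¬F = T
Thus #3 is true.

Count: 1.

1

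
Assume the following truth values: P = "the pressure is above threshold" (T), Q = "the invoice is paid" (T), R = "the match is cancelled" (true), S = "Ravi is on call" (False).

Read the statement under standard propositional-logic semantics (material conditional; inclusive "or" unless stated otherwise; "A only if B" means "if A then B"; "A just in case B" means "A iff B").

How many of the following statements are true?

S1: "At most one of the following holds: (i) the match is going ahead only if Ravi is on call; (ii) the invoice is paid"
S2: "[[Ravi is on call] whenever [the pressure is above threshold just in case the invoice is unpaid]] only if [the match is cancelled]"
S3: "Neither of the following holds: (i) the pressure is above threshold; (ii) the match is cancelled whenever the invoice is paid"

S1: In symbols: (¬R → S) ↑ Q

¬R = ¬T = F
¬R → S = F → F = T
(¬R → S) ↑ Q = T ↑ T = F
Thus S1 is false.

S2: This is ((P ↔ ¬Q) → S) → R.

¬Q = ¬T = F
P ↔ ¬Q = T ↔ F = F
(P ↔ ¬Q) → S = F → F = T
((P ↔ ¬Q) → S) → R = T → T = T
Thus S2 is true.

S3: In symbols: P ↓ (Q → R)

Q → R = T → T = T
P ↓ (Q → R) = T ↓ T = F
So S3 is false.

Count: 1.

1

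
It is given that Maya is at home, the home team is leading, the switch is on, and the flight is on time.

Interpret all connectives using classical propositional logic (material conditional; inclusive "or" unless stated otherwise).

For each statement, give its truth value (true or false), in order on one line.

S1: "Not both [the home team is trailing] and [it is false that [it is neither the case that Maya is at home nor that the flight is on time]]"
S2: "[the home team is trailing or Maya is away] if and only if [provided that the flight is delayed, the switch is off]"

Let Q = "the home team is leading" (T), P = "Maya is at home" (T), S = "the flight is delayed" (F), R = "the switch is on" (T).

S1: Parsed as ¬Q ↑ ¬(P ↓ ¬S)

¬Q = ¬T = F
¬S = ¬F = T
P ↓ ¬S = T ↓ T = F
¬(P ↓ ¬S) = ¬F = T
¬Q ↑ ¬(P ↓ ¬S) = F ↑ T = T
So S1 is true.

S2: Parsed as (¬Q ∨ ¬P) ↔ (S → ¬R)

¬Q = ¬T = F
¬P = ¬T = F
¬Q ∨ ¬P = F ∨ F = F
¬R = ¬T = F
S → ¬R = F → F = T
(¬Q ∨ ¬P) ↔ (S → ¬R) = F ↔ T = F
Hence S2 is false.

S1 T, S2 F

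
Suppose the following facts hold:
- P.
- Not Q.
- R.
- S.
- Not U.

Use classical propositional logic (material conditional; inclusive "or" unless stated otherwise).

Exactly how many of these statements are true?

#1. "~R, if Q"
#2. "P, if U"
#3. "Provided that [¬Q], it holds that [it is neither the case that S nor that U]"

#1: Formalization: Q -> not R

not R = not True = False
Q -> not R = False -> False = True
So #1 is true.

#2: This is U -> P.

U -> P = False -> True = True
So #2 is true.

#3: This is not Q -> (S nor U).

not Q = not False = True
S nor U = True nor False = False
not Q -> (S nor U) = True -> False = False
Thus #3 is false.

True statements: 2 (#1, #2).

2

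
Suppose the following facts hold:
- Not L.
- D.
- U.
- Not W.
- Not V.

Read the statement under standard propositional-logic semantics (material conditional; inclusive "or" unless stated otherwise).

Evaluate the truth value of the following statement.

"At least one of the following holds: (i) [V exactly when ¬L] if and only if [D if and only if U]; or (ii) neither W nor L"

True

Formalization: ((V iff not L) iff (D iff U)) or (W nor L)

not L = not False = True
V iff not L = False iff True = False
D iff U = True iff True = True
(V iff not L) iff (D iff U) = False iff True = False
W nor L = False nor False = True
((V iff not L) iff (D iff U)) or (W nor L) = False or True = True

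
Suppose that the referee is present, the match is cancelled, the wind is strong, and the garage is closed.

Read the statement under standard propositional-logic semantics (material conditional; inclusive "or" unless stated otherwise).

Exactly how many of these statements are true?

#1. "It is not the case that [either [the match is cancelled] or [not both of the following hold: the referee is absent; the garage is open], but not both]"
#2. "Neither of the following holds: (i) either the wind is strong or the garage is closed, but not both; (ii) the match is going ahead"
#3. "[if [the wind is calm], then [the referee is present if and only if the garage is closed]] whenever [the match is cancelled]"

3

Let L = "the match is cancelled" (T), N = "the referee is present" (T), M = "the garage is closed" (T), R = "the wind is strong" (T).

#1: In symbols: ¬(L ⊕ (¬N ↑ ¬M))

¬N = ¬T = F
¬M = ¬T = F
¬N ↑ ¬M = F ↑ F = T
L ⊕ (¬N ↑ ¬M) = T ⊕ T = F
¬(L ⊕ (¬N ↑ ¬M)) = ¬F = T
Thus #1 is true.

#2: Parsed as (R ⊕ M) ↓ ¬L

R ⊕ M = T ⊕ T = F
¬L = ¬T = F
(R ⊕ M) ↓ ¬L = F ↓ F = T
So #2 is true.

#3: Formalization: L → (¬R → (N ↔ M))

¬R = ¬T = F
N ↔ M = T ↔ T = T
¬R → (N ↔ M) = F → T = T
L → (¬R → (N ↔ M)) = T → T = T
Thus #3 is true.

True statements: 3.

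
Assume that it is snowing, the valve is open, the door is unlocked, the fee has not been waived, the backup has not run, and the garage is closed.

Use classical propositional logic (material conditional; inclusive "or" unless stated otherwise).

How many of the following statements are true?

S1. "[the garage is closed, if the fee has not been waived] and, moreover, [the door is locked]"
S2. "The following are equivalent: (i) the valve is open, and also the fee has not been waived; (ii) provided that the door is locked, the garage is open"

1

Let S = "the fee has been waived" (False), V = "the garage is closed" (True), R = "the door is locked" (False), Q = "the valve is open" (True).

S1: This is (not S -> V) and R.

not S = not False = True
not S -> V = True -> True = True
(not S -> V) and R = True and False = False
Thus S1 is false.

S2: Parsed as (Q and not S) iff (R -> not V)

not S = not False = True
Q and not S = True and True = True
not V = not True = False
R -> not V = False -> False = True
(Q and not S) iff (R -> not V) = True iff True = True
Hence S2 is true.

Count: 1.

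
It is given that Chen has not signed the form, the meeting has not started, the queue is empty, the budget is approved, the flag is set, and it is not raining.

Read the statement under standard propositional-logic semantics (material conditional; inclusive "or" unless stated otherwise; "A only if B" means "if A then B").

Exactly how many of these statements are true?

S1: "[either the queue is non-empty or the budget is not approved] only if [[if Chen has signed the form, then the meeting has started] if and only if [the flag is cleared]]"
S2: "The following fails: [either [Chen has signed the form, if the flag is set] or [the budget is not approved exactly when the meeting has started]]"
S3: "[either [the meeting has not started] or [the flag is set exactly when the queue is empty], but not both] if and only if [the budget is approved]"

Let V = "the queue is empty" (T), P = "the budget is approved" (T), S = "Chen has signed the form" (F), H = "the meeting has started" (F), G = "the flag is set" (T).

S1: This is (¬V ∨ ¬P) → ((S → H) ↔ ¬G).

¬V = ¬T = F
¬P = ¬T = F
¬V ∨ ¬P = F ∨ F = F
S → H = F → F = T
¬G = ¬T = F
(S → H) ↔ ¬G = T ↔ F = F
(¬V ∨ ¬P) → ((S → H) ↔ ¬G) = F → F = T
Thus S1 is true.

S2: Parsed as ¬((G → S) ∨ (¬P ↔ H))

G → S = T → F = F
¬P = ¬T = F
¬P ↔ H = F ↔ F = T
(G → S) ∨ (¬P ↔ H) = F ∨ T = T
¬((G → S) ∨ (¬P ↔ H)) = ¬T = F
Hence S2 is false.

S3: In symbols: (¬H ⊕ (G ↔ V)) ↔ P

¬H = ¬F = T
G ↔ V = T ↔ T = T
¬H ⊕ (G ↔ V) = T ⊕ T = F
(¬H ⊕ (G ↔ V)) ↔ P = F ↔ T = F
Hence S3 is false.

1 of the 3 statements is true (S1).

1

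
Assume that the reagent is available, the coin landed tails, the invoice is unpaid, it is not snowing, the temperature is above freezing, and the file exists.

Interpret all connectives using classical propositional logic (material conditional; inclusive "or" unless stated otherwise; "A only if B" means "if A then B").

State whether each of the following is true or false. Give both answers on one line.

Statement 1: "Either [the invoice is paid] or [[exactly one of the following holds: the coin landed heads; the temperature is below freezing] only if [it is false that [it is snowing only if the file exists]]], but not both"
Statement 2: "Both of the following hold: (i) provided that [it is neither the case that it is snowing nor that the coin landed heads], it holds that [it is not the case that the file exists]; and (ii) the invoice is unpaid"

Statement 1 T; Statement 2 F

Let P = "the invoice is paid" (F), N = "the coin landed heads" (F), S = "the temperature is below freezing" (F), H = "it is snowing" (F), D = "the file exists" (T).

Statement 1: Formalization: P xor ((N xor S) -> ~(H -> D))

N xor S = F xor F = F
H -> D = F -> T = T
~(H -> D) = ~T = F
(N xor S) -> ~(H -> D) = F -> F = T
P xor ((N xor S) -> ~(H -> D)) = F xor T = T
So Statement 1 is true.

Statement 2: Parsed as ((H nor N) -> ~D) & ~P

H nor N = F nor F = T
~D = ~T = F
(H nor N) -> ~D = T -> F = F
~P = ~F = T
((H nor N) -> ~D) & ~P = F & T = F
So Statement 2 is false.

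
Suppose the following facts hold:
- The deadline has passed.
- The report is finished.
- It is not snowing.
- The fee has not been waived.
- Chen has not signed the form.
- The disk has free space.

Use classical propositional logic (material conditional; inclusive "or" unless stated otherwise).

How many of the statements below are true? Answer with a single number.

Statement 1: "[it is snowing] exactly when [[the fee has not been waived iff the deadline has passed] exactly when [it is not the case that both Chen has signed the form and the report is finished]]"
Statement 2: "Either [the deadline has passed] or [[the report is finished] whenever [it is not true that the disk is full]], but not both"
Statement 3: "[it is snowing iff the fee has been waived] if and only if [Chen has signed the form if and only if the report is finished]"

Let R = "it is snowing" (F), S = "the fee has been waived" (F), P = "the deadline has passed" (T), U = "Chen has signed the form" (F), Q = "the report is finished" (T), V = "the disk is full" (F).

Statement 1: Formalization: R <-> ((~S <-> P) <-> (U nand Q))

~S = ~F = T
~S <-> P = T <-> T = T
U nand Q = F nand T = T
(~S <-> P) <-> (U nand Q) = T <-> T = T
R <-> ((~S <-> P) <-> (U nand Q)) = F <-> T = F
Hence Statement 1 is false.

Statement 2: This is P xor (~V -> Q).

~V = ~F = T
~V -> Q = T -> T = T
P xor (~V -> Q) = T xor T = F
Hence Statement 2 is false.

Statement 3: In symbols: (R <-> S) <-> (U <-> Q)

R <-> S = F <-> F = T
U <-> Q = F <-> T = F
(R <-> S) <-> (U <-> Q) = T <-> F = F
Thus Statement 3 is false.

0 of the 3 statements are true (none).

0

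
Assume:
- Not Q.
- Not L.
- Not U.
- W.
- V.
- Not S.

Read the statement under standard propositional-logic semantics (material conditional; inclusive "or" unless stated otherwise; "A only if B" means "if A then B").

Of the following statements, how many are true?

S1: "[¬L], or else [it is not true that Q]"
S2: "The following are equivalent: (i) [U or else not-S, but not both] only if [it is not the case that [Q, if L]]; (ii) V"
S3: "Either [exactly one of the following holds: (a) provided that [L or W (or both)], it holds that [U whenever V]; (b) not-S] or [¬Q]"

S1: Parsed as not L or not Q

not L = not False = True
not Q = not False = True
not L or not Q = True or True = True
So S1 is true.

S2: Formalization: ((U xor not S) -> not (L -> Q)) iff V

not S = not False = True
U xor not S = False xor True = True
L -> Q = False -> False = True
not (L -> Q) = not True = False
(U xor not S) -> not (L -> Q) = True -> False = False
((U xor not S) -> not (L -> Q)) iff V = False iff True = False
Thus S2 is false.

S3: Parsed as (((L or W) -> (V -> U)) xor not S) or not Q

L or W = False or True = True
V -> U = True -> False = False
(L or W) -> (V -> U) = True -> False = False
not S = not False = True
((L or W) -> (V -> U)) xor not S = False xor True = True
not Q = not False = True
(((L or W) -> (V -> U)) xor not S) or not Q = True or True = True
Thus S3 is true.

2 of the 3 statements are true (S1, S3).

2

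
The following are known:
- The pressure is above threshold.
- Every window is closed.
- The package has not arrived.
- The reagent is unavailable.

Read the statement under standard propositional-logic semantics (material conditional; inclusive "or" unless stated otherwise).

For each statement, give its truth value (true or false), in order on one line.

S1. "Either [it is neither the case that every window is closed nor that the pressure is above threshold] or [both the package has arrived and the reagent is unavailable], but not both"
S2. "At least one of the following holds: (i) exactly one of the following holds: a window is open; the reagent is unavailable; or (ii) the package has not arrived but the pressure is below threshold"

S1 false; S2 true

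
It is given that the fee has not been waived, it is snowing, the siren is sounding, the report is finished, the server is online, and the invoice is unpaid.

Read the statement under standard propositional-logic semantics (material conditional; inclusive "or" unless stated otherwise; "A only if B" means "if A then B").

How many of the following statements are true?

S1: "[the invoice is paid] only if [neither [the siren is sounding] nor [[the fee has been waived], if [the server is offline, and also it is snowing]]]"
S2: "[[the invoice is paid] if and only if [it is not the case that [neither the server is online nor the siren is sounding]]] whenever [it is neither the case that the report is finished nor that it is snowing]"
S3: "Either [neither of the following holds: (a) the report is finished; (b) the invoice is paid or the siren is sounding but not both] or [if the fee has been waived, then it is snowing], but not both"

3

Let W = "the invoice is paid" (False), L = "the siren is sounding" (True), N = "the server is online" (True), H = "it is snowing" (True), S = "the fee has been waived" (False), Q = "the report is finished" (True).

S1: In symbols: W -> (L nor ((not N and H) -> S))

not N = not True = False
not N and H = False and True = False
(not N and H) -> S = False -> False = True
L nor ((not N and H) -> S) = True nor True = False
W -> (L nor ((not N and H) -> S)) = False -> False = True
Thus S1 is true.

S2: This is (Q nor H) -> (W iff not (N nor L)).

Q nor H = True nor True = False
N nor L = True nor True = False
not (N nor L) = not False = True
W iff not (N nor L) = False iff True = False
(Q nor H) -> (W iff not (N nor L)) = False -> False = True
Thus S2 is true.

S3: Parsed as (Q nor (W xor L)) xor (S -> H)

W xor L = False xor True = True
Q nor (W xor L) = True nor True = False
S -> H = False -> True = True
(Q nor (W xor L)) xor (S -> H) = False xor True = True
Thus S3 is true.

Count: 3.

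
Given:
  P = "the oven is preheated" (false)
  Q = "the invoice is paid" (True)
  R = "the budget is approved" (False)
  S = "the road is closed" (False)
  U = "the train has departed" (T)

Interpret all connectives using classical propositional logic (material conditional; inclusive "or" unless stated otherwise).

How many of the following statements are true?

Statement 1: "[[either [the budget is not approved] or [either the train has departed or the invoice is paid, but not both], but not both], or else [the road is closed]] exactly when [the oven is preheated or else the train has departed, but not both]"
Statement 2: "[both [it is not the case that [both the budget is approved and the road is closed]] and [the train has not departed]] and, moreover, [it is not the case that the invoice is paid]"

Statement 1: Formalization: ((not R xor (U xor Q)) or S) iff (P xor U)

not R = not False = True
U xor Q = True xor True = False
not R xor (U xor Q) = True xor False = True
(not R xor (U xor Q)) or S = True or False = True
P xor U = False xor True = True
((not R xor (U xor Q)) or S) iff (P xor U) = True iff True = True
Hence Statement 1 is true.

Statement 2: Parsed as (not (R and S) and not U) and not Q

R and S = False and False = False
not (R and S) = not False = True
not U = not True = False
not (R and S) and not U = True and False = False
not Q = not True = False
(not (R and S) and not U) and not Q = False and False = False
Thus Statement 2 is false.

Count: 1.

1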